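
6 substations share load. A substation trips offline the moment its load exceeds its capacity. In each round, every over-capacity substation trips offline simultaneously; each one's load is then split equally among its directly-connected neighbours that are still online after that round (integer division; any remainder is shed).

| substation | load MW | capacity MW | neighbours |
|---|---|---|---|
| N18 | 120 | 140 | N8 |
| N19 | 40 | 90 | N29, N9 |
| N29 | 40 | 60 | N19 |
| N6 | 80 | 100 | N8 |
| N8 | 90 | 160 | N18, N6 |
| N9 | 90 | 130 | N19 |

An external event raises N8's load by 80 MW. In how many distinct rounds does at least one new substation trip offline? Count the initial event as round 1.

2

Round 1 — N8 at 170 > 160. N8 trips offline.
  N8 sheds 170 MW to N18, N6: 85 each.
    N18: 120+85 = 205 > 140
    N6: 80+85 = 165 > 100
Round 2 — N18, N6 trip offline.
  N18 sheds 205 MW: no online neighbours, lost.
  N6 sheds 165 MW: no online neighbours, lost.
No further trips.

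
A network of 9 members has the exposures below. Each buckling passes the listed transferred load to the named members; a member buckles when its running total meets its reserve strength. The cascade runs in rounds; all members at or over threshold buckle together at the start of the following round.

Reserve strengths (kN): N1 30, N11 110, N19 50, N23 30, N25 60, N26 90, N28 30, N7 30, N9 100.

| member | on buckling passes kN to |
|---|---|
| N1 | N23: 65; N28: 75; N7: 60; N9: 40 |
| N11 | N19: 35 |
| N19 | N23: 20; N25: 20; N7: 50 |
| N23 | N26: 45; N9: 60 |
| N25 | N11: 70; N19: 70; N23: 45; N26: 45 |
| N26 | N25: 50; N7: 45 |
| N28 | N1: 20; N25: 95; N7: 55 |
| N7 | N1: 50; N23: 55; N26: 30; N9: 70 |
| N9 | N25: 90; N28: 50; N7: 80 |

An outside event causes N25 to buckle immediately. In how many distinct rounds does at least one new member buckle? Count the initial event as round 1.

5

Round 1 — N25 buckles (initial).
  N11: +70 → 70 < 110
  N19: +70 → 70 ≥ 50
  N23: +45 → 45 ≥ 30
  N26: +45 → 45 < 90
Round 2 — N19, N23 buckle.
  N26: +45 → 90 ≥ 90
  N7: +50 → 50 ≥ 30
  N9: +60 → 60 < 100
Round 3 — N26, N7 buckle.
  N1: +50 → 50 ≥ 30
  N9: +70 → 130 ≥ 100
Round 4 — N1, N9 buckle.
  N28: +75+50 → 125 ≥ 30
Round 5 — N28 buckles.
No further bucklings.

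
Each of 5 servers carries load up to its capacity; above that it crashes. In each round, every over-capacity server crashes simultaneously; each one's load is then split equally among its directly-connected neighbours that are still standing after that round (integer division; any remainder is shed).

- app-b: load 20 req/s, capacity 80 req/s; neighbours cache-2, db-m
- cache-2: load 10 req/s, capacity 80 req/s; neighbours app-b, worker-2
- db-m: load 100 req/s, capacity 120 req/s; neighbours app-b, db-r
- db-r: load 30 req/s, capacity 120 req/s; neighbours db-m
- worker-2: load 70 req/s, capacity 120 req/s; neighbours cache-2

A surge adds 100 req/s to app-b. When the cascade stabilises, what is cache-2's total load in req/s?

Round 1 — app-b at 120 > 80. app-b crashes.
  app-b sheds 120 req/s to cache-2, db-m: 60 each.
    cache-2: 10+60 = 70 ≤ 80
    db-m: 100+60 = 160 > 120
Round 2 — db-m crashes.
  db-m sheds 160 req/s to db-r: 160 each.
    db-r: 30+160 = 190 > 120
Round 3 — db-r crashes.
  db-r sheds 190 req/s: no online neighbours, lost.
No further crashes.

70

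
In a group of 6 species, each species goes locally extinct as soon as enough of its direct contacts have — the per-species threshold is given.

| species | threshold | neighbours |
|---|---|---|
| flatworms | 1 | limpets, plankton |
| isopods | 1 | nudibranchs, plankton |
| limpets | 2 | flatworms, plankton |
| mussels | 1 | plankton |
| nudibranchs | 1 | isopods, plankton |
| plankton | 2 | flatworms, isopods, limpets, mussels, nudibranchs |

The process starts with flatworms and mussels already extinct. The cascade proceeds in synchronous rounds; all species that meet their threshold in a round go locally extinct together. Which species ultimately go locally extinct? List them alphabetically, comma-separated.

Round 1 — flatworms, mussels go locally extinct (initial).
Round 2 — checking thresholds:
  limpets: 1 of 2 neighbours < 2, below threshold.
  plankton: 2 of 5 neighbours ≥ 2, goes locally extinct.
Round 3 — checking thresholds:
  isopods: 1 of 2 neighbours ≥ 1, goes locally extinct.
  limpets: 2 of 2 neighbours ≥ 2, goes locally extinct.
  nudibranchs: 1 of 2 neighbours ≥ 1, goes locally extinct.
Round 4 — no new extinctions; cascade stops.

flatworms, isopods, limpets, mussels, nudibranchs, plankton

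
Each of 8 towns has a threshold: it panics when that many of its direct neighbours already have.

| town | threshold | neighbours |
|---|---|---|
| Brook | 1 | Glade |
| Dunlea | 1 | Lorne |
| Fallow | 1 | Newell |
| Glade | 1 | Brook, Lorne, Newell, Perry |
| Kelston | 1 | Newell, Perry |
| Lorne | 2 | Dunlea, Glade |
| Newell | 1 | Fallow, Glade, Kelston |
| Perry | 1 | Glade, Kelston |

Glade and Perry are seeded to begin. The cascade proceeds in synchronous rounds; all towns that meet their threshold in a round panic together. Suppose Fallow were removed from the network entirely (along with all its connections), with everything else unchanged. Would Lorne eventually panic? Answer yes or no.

no

With Fallow removed:
Round 1 — Glade, Perry panic (initial).
Round 2 — checking thresholds:
  Brook: 1 of 1 neighbours ≥ 1, panics.
  Kelston: 1 of 2 neighbours ≥ 1, panics.
  Lorne: 1 of 2 neighbours < 2, not yet.
  Newell: 1 of 2 neighbours ≥ 1, panics.
Round 3 — no new panics; cascade stops.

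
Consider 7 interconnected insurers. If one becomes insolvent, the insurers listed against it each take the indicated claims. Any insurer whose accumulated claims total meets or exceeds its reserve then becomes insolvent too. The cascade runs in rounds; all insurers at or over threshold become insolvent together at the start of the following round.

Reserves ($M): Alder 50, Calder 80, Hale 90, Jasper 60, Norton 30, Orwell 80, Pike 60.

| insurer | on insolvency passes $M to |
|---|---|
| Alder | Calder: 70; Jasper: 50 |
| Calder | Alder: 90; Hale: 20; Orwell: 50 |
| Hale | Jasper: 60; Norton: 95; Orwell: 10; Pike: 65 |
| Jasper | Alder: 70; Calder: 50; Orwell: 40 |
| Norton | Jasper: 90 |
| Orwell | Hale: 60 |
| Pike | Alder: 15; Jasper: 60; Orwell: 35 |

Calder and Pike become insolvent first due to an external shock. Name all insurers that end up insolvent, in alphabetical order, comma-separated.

Round 1 — Calder, Pike become insolvent (initial).
  Alder: +90+15 → 105 ≥ 50
  Hale: +20 → 20 < 90
  Jasper: +60 → 60 ≥ 60
  Orwell: +50+35 → 85 ≥ 80
Round 2 — Alder, Jasper, Orwell become insolvent.
  Hale: +60 → 80 < 90
No further insolvencies.

Alder, Calder, Jasper, Orwell, Pike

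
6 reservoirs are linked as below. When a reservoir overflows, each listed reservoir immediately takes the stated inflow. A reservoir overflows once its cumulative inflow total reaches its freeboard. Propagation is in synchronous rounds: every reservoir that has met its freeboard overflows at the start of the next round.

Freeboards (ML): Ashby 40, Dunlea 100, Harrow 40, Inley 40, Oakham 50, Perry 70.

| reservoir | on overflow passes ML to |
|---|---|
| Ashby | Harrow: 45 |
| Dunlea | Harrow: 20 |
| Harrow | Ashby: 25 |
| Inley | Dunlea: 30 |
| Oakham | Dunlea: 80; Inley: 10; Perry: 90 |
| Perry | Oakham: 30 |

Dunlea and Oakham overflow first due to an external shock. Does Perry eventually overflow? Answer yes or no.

yes

Round 1 — Dunlea, Oakham overflow (initial).
  Harrow: +20 → 20 < 40
  Inley: +10 → 10 < 40
  Perry: +90 → 90 ≥ 70
Round 2 — Perry overflows.
No further overflows.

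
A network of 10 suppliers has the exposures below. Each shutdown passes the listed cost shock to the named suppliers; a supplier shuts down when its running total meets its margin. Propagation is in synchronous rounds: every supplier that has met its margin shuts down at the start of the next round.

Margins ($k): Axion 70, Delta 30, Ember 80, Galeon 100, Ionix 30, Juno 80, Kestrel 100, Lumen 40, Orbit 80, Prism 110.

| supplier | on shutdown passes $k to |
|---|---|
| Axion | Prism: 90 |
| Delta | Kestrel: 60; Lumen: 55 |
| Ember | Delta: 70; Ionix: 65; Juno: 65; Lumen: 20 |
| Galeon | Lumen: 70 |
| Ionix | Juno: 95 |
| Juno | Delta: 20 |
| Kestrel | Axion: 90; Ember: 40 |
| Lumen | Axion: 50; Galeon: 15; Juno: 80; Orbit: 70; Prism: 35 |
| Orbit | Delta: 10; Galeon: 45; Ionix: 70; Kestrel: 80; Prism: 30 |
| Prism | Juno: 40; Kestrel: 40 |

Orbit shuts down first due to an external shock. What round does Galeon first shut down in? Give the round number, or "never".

never

Round 1 — Orbit shuts down (initial).
  Delta: +10 → 10 < 30
  Galeon: +45 → 45 < 100
  Ionix: +70 → 70 ≥ 30
  Kestrel: +80 → 80 < 100
  Prism: +30 → 30 < 110
Round 2 — Ionix shuts down.
  Juno: +95 → 95 ≥ 80
Round 3 — Juno shuts down.
  Delta: +20 → 30 ≥ 30
Round 4 — Delta shuts down.
  Kestrel: +60 → 140 ≥ 100
  Lumen: +55 → 55 ≥ 40
Round 5 — Kestrel, Lumen shut down.
  Axion: +90+50 → 140 ≥ 70
  Ember: +40 → 40 < 80
  Galeon: +15 → 60 < 100
  Prism: +35 → 65 < 110
Round 6 — Axion shuts down.
  Prism: +90 → 155 ≥ 110
Round 7 — Prism shuts down.
No further shutdowns.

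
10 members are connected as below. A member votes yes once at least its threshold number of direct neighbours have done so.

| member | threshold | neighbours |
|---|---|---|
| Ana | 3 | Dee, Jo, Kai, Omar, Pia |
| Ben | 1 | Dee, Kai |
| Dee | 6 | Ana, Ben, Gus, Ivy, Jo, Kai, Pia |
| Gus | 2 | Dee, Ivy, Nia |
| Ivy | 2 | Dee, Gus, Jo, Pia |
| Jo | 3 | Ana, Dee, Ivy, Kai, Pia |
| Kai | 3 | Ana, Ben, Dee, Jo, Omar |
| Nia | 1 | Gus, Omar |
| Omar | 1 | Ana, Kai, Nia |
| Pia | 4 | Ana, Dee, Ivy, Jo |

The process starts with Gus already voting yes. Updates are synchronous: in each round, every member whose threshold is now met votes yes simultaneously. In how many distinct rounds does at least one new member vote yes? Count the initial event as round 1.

3

Round 1 — Gus votes yes (initial).
Round 2 — checking thresholds:
  Dee: 1 of 7 neighbours < 6, below threshold.
  Ivy: 1 of 4 neighbours < 2, below threshold.
  Nia: 1 of 2 neighbours ≥ 1, votes yes.
Round 3 — checking thresholds:
  Dee: 1 of 7 neighbours < 6, below threshold.
  Ivy: 1 of 4 neighbours < 2, below threshold.
  Omar: 1 of 3 neighbours ≥ 1, votes yes.
Round 4 — no new yes votes; cascade stops.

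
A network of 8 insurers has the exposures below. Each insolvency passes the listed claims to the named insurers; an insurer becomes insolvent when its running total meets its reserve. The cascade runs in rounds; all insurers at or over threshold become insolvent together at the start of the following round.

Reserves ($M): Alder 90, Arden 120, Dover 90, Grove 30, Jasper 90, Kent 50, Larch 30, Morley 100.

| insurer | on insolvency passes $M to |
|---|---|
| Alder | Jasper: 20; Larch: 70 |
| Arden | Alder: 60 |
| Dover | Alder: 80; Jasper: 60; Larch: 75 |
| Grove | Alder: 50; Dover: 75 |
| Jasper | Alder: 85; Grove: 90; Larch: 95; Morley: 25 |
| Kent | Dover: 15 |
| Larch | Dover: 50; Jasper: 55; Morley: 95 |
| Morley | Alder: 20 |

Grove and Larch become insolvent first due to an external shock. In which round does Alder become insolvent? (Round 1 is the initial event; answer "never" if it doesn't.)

3

Round 1 — Grove, Larch become insolvent (initial).
  Alder: +50 → 50 < 90
  Dover: +75+50 → 125 ≥ 90
  Jasper: +55 → 55 < 90
  Morley: +95 → 95 < 100
Round 2 — Dover becomes insolvent.
  Alder: +80 → 130 ≥ 90
  Jasper: +60 → 115 ≥ 90
Round 3 — Alder, Jasper become insolvent.
  Morley: +25 → 120 ≥ 100
Round 4 — Morley becomes insolvent.
No further insolvencies.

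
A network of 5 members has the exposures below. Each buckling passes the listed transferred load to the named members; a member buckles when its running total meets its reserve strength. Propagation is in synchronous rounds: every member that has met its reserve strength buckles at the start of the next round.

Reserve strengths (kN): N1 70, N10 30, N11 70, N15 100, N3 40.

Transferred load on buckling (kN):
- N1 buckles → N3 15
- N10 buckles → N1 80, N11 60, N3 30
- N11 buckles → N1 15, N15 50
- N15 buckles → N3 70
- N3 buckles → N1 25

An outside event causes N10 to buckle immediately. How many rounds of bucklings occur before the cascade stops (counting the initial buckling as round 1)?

Round 1 — N10 buckles (initial).
  N1: +80 → 80 ≥ 70
  N11: +60 → 60 < 70
  N3: +30 → 30 < 40
Round 2 — N1 buckles.
  N3: +15 → 45 ≥ 40
Round 3 — N3 buckles.
No further bucklings.

3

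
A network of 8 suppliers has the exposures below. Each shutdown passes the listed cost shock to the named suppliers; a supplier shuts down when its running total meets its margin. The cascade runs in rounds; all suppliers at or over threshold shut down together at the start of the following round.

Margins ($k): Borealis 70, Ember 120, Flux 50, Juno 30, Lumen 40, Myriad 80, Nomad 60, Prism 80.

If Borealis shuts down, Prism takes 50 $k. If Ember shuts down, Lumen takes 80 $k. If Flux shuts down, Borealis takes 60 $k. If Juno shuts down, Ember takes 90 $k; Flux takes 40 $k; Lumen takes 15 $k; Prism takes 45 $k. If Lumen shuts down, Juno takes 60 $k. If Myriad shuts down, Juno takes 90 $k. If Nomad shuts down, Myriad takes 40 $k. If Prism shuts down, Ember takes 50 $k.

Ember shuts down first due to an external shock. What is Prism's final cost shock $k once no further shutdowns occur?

Round 1 — Ember shuts down (initial).
  Lumen: +80 → 80 ≥ 40
Round 2 — Lumen shuts down.
  Juno: +60 → 60 ≥ 30
Round 3 — Juno shuts down.
  Flux: +40 → 40 < 50
  Prism: +45 → 45 < 80
No further shutdowns.

45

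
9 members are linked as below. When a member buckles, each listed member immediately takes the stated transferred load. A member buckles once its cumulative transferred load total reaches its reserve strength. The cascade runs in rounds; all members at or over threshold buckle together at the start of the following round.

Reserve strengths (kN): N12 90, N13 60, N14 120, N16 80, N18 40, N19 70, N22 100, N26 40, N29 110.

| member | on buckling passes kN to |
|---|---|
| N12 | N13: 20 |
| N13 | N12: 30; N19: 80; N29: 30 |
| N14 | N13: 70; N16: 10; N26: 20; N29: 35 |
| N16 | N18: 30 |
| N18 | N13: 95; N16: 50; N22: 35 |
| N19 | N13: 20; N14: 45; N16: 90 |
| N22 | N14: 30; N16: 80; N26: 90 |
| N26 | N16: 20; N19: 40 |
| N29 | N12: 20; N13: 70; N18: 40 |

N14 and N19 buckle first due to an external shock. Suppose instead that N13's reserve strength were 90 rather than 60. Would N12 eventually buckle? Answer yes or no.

no

With N13's reserve strength at 90:
Round 1 — N14, N19 buckle (initial).
  N13: +70+20 → 90 ≥ 90
  N16: +10+90 → 100 ≥ 80
  N26: +20 → 20 < 40
  N29: +35 → 35 < 110
Round 2 — N13, N16 buckle.
  N12: +30 → 30 < 90
  N18: +30 → 30 < 40
  N29: +30 → 65 < 110
No further bucklings.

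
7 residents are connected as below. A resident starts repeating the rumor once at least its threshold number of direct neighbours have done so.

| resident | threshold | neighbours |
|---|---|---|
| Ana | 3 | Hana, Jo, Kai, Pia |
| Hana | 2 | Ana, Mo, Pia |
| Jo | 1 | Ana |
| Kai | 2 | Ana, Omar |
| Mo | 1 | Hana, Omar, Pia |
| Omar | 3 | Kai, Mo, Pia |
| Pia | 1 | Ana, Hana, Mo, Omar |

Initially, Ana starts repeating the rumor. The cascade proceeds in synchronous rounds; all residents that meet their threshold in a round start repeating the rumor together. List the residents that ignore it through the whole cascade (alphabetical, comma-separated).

Round 1 — Ana starts repeating the rumor (initial).
Round 2 — checking thresholds:
  Hana: 1 of 3 neighbours < 2, not yet.
  Jo: 1 of 1 neighbours ≥ 1, starts repeating the rumor.
  Kai: 1 of 2 neighbours < 2, not yet.
  Pia: 1 of 4 neighbours ≥ 1, starts repeating the rumor.
Round 3 — checking thresholds:
  Hana: 2 of 3 neighbours ≥ 2, starts repeating the rumor.
  Kai: 1 of 2 neighbours < 2, not yet.
  Mo: 1 of 3 neighbours ≥ 1, starts repeating the rumor.
  Omar: 1 of 3 neighbours < 3, not yet.
Round 4 — no new spreads; cascade stops.

Kai, Omar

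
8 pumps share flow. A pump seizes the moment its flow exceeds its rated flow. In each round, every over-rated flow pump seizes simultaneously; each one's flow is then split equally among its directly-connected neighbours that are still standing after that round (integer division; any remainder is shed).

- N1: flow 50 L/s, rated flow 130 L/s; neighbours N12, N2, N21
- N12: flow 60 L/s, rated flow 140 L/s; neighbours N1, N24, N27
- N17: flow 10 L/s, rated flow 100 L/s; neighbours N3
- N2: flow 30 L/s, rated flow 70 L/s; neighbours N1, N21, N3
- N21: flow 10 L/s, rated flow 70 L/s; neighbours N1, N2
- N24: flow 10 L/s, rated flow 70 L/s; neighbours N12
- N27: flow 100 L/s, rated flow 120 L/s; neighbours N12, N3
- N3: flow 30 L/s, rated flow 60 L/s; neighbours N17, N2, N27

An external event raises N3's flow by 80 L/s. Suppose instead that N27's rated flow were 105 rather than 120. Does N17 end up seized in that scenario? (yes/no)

no

With N27's rated flow at 105:
Round 1 — N3 at 110 > 60. N3 seizes.
  N3 sheds 110 L/s to N17, N2, N27: 36 each (2 lost).
    N17: 10+36 = 46 ≤ 100
    N2: 30+36 = 66 ≤ 70
    N27: 100+36 = 136 > 105
Round 2 — N27 seizes.
  N27 sheds 136 L/s to N12: 136 each.
    N12: 60+136 = 196 > 140
Round 3 — N12 seizes.
  N12 sheds 196 L/s to N1, N24: 98 each.
    N1: 50+98 = 148 > 130
    N24: 10+98 = 108 > 70
Round 4 — N1, N24 seize.
  N1 sheds 148 L/s to N2, N21: 74 each.
    N2: 66+74 = 140 > 70
    N21: 10+74 = 84 > 70
  N24 sheds 108 L/s: no online neighbours, lost.
Round 5 — N2, N21 seize.
  N2 sheds 140 L/s: no online neighbours, lost.
  N21 sheds 84 L/s: no online neighbours, lost.
No further seizures.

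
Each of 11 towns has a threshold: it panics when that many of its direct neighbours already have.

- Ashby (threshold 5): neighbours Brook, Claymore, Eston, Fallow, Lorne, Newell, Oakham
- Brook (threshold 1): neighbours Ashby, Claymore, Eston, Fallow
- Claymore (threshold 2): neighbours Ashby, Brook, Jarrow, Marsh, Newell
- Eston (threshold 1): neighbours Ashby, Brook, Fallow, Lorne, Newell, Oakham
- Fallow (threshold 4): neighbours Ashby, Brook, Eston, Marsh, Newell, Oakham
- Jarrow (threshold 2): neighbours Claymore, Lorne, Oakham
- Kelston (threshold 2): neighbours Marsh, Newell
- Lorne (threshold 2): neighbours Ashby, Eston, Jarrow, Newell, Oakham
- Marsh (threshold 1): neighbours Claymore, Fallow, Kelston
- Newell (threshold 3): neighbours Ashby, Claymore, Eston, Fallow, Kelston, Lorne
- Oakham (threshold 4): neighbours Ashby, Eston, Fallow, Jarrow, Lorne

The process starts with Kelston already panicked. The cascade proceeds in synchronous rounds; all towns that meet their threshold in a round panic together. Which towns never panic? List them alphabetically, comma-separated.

Ashby, Brook, Claymore, Eston, Fallow, Jarrow, Lorne, Newell, Oakham

Round 1 — Kelston panics (initial).
Round 2 — checking thresholds:
  Marsh: 1 of 3 neighbours ≥ 1, panics.
  Newell: 1 of 6 neighbours < 3, not yet.
Round 3 — no new panics; cascade stops.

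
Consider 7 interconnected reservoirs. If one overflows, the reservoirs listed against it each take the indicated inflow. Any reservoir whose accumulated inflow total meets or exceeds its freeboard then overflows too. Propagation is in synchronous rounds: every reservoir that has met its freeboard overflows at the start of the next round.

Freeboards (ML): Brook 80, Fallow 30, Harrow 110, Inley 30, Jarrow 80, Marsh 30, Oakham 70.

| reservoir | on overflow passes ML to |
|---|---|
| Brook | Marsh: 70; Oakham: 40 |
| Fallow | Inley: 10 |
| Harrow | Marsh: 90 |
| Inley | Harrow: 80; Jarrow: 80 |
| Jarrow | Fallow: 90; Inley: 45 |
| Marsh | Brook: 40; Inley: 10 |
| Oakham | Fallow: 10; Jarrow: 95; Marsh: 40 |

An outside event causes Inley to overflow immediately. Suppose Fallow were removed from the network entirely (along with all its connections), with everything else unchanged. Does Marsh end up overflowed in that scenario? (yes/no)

With Fallow removed:
Round 1 — Inley overflows (initial).
  Harrow: +80 → 80 < 110
  Jarrow: +80 → 80 ≥ 80
Round 2 — Jarrow overflows.
No further overflows.

no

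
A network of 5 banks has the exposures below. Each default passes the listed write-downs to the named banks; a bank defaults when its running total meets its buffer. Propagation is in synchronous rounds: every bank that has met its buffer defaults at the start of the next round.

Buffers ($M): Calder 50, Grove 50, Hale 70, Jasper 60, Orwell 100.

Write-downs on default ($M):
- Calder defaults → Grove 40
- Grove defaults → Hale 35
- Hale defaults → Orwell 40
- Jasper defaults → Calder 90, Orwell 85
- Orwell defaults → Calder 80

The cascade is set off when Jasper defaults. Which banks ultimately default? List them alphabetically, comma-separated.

Calder, Jasper

Round 1 — Jasper defaults (initial).
  Calder: +90 → 90 ≥ 50
  Orwell: +85 → 85 < 100
Round 2 — Calder defaults.
  Grove: +40 → 40 < 50
No further defaults.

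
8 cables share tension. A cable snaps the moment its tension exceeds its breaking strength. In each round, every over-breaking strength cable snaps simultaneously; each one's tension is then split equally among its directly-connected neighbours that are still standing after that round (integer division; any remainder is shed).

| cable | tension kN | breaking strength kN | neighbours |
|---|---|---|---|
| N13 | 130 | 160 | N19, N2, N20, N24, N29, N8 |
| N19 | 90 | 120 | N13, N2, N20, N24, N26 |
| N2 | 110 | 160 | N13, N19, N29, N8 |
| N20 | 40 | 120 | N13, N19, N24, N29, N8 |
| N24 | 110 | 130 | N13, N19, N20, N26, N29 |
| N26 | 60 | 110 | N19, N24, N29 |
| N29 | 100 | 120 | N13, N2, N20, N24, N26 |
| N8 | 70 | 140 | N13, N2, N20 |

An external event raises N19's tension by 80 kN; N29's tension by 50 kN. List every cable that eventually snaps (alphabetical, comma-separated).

Round 1 — N19 at 170 > 120; N29 at 150 > 120. N19, N29 snap.
  N19 sheds 170 kN to N13, N2, N20, N24, N26: 34 each.
    N13: 130+34 = 164 > 160
    N2: 110+34 = 144 ≤ 160
    N20: 40+34 = 74 ≤ 120
    N24: 110+34 = 144 > 130
    N26: 60+34 = 94 ≤ 110
  N29 sheds 150 kN to N13, N2, N20, N24, N26: 30 each.
    N13: 164+30 = 194 > 160
    N2: 144+30 = 174 > 160
    N20: 74+30 = 104 ≤ 120
    N24: 144+30 = 174 > 130
    N26: 94+30 = 124 > 110
Round 2 — N13, N2, N24, N26 snap.
  N13 sheds 194 kN to N20, N8: 97 each.
    N20: 104+97 = 201 > 120
    N8: 70+97 = 167 > 140
  N2 sheds 174 kN to N8: 174 each.
    N8: 167+174 = 341 > 140
  N24 sheds 174 kN to N20: 174 each.
    N20: 201+174 = 375 > 120
  N26 sheds 124 kN: no online neighbours, lost.
Round 3 — N20, N8 snap.
  N20 sheds 375 kN: no online neighbours, lost.
  N8 sheds 341 kN: no online neighbours, lost.
No further breaks.

N13, N19, N2, N20, N24, N26, N29, N8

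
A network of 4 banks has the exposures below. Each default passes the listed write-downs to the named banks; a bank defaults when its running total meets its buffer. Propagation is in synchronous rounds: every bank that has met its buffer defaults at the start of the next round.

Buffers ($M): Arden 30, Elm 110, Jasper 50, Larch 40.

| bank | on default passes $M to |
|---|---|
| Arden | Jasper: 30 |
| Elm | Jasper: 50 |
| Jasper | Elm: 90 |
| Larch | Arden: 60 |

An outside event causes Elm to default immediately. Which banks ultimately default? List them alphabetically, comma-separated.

Elm, Jasper

Round 1 — Elm defaults (initial).
  Jasper: +50 → 50 ≥ 50
Round 2 — Jasper defaults.
No further defaults.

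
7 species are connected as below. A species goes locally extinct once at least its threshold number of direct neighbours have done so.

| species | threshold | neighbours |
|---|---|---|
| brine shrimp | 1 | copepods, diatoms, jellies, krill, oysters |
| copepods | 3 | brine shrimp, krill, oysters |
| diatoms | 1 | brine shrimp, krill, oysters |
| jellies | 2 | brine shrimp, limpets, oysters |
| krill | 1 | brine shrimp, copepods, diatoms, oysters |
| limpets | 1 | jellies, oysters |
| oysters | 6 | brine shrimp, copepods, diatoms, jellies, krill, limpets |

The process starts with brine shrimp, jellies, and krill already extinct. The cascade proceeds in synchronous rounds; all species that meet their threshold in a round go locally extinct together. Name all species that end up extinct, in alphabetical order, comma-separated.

Round 1 — brine shrimp, jellies, krill go locally extinct (initial).
Round 2 — checking thresholds:
  copepods: 2 of 3 neighbours < 3, not yet.
  diatoms: 2 of 3 neighbours ≥ 1, goes locally extinct.
  limpets: 1 of 2 neighbours ≥ 1, goes locally extinct.
  oysters: 3 of 6 neighbours < 6, not yet.
Round 3 — no new extinctions; cascade stops.

brine shrimp, diatoms, jellies, krill, limpets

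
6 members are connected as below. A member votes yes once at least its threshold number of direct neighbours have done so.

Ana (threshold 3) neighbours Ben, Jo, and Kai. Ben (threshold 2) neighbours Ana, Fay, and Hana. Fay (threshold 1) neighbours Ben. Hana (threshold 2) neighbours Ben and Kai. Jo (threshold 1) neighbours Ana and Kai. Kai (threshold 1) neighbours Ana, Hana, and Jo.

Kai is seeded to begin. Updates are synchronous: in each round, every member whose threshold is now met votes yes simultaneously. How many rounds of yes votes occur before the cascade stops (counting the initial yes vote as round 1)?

2

Round 1 — Kai votes yes (initial).
Round 2 — checking thresholds:
  Ana: 1 of 3 neighbours < 3, not yet.
  Hana: 1 of 2 neighbours < 2, not yet.
  Jo: 1 of 2 neighbours ≥ 1, votes yes.
Round 3 — no new yes votes; cascade stops.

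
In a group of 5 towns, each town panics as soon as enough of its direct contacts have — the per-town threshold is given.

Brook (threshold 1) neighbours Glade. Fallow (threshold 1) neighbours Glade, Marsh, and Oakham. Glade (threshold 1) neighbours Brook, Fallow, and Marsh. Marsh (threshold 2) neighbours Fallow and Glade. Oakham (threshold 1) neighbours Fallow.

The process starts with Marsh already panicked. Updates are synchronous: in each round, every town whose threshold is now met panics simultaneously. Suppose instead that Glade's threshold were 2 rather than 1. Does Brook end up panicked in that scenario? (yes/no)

With Glade's threshold at 2:
Round 1 — Marsh panics (initial).
Round 2 — checking thresholds:
  Fallow: 1 of 3 neighbours ≥ 1, panics.
  Glade: 1 of 3 neighbours < 2, not yet.
Round 3 — checking thresholds:
  Glade: 2 of 3 neighbours ≥ 2, panics.
  Oakham: 1 of 1 neighbours ≥ 1, panics.
Round 4 — checking thresholds:
  Brook: 1 of 1 neighbours ≥ 1, panics.
Round 5 — no new panics; cascade stops.

yes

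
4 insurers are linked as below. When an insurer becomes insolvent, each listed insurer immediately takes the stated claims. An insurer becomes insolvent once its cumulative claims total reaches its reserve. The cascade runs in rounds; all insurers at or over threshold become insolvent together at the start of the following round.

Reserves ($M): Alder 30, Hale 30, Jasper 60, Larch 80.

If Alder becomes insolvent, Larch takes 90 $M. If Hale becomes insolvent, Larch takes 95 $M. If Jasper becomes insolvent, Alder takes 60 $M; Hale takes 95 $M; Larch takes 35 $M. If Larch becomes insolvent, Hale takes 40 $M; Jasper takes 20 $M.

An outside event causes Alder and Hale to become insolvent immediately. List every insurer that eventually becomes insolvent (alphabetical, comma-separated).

Round 1 — Alder, Hale become insolvent (initial).
  Larch: +90+95 → 185 ≥ 80
Round 2 — Larch becomes insolvent.
  Jasper: +20 → 20 < 60
No further insolvencies.

Alder, Hale, Larch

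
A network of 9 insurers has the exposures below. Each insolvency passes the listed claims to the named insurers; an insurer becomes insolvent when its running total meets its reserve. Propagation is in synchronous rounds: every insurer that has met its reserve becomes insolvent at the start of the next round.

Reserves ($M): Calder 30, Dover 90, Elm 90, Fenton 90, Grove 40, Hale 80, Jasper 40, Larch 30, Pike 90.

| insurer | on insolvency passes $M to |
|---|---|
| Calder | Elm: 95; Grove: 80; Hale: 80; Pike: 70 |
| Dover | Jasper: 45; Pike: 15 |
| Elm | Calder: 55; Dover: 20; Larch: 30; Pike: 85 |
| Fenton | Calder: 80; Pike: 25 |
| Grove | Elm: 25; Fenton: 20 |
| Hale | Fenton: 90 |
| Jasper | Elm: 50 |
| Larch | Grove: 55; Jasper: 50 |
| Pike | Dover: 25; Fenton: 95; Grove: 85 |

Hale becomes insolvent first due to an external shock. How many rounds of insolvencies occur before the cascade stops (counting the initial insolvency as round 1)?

Round 1 — Hale becomes insolvent (initial).
  Fenton: +90 → 90 ≥ 90
Round 2 — Fenton becomes insolvent.
  Calder: +80 → 80 ≥ 30
  Pike: +25 → 25 < 90
Round 3 — Calder becomes insolvent.
  Elm: +95 → 95 ≥ 90
  Grove: +80 → 80 ≥ 40
  Pike: +70 → 95 ≥ 90
Round 4 — Elm, Grove, Pike become insolvent.
  Dover: +20+25 → 45 < 90
  Larch: +30 → 30 ≥ 30
Round 5 — Larch becomes insolvent.
  Jasper: +50 → 50 ≥ 40
Round 6 — Jasper becomes insolvent.
No further insolvencies.

6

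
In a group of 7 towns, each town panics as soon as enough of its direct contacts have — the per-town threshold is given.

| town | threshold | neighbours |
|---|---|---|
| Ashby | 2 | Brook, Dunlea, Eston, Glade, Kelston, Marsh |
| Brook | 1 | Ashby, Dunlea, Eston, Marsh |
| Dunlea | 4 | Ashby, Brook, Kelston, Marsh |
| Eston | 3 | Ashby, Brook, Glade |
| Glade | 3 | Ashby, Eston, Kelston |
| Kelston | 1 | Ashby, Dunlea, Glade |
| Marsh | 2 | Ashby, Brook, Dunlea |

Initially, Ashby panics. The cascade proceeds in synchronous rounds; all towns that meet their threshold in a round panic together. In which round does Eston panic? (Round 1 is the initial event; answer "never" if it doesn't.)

never

Round 1 — Ashby panics (initial).
Round 2 — checking thresholds:
  Brook: 1 of 4 neighbours ≥ 1, panics.
  Dunlea: 1 of 4 neighbours < 4, holds.
  Eston: 1 of 3 neighbours < 3, holds.
  Glade: 1 of 3 neighbours < 3, holds.
  Kelston: 1 of 3 neighbours ≥ 1, panics.
  Marsh: 1 of 3 neighbours < 2, holds.
Round 3 — checking thresholds:
  Dunlea: 3 of 4 neighbours < 4, holds.
  Eston: 2 of 3 neighbours < 3, holds.
  Glade: 2 of 3 neighbours < 3, holds.
  Marsh: 2 of 3 neighbours ≥ 2, panics.
Round 4 — checking thresholds:
  Dunlea: 4 of 4 neighbours ≥ 4, panics.
  Eston: 2 of 3 neighbours < 3, holds.
  Glade: 2 of 3 neighbours < 3, holds.
Round 5 — no new panics; cascade stops.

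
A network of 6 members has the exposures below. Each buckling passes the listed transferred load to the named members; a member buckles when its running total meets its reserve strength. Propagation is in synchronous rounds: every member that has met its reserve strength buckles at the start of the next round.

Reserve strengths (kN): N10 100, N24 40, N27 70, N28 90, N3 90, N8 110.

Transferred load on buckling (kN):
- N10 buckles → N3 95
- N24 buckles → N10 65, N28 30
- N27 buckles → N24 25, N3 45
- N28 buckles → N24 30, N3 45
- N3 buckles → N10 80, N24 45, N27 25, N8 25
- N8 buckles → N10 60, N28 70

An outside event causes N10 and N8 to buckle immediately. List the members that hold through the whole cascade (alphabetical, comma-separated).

N27

Round 1 — N10, N8 buckle (initial).
  N28: +70 → 70 < 90
  N3: +95 → 95 ≥ 90
Round 2 — N3 buckles.
  N24: +45 → 45 ≥ 40
  N27: +25 → 25 < 70
Round 3 — N24 buckles.
  N28: +30 → 100 ≥ 90
Round 4 — N28 buckles.
No further bucklings.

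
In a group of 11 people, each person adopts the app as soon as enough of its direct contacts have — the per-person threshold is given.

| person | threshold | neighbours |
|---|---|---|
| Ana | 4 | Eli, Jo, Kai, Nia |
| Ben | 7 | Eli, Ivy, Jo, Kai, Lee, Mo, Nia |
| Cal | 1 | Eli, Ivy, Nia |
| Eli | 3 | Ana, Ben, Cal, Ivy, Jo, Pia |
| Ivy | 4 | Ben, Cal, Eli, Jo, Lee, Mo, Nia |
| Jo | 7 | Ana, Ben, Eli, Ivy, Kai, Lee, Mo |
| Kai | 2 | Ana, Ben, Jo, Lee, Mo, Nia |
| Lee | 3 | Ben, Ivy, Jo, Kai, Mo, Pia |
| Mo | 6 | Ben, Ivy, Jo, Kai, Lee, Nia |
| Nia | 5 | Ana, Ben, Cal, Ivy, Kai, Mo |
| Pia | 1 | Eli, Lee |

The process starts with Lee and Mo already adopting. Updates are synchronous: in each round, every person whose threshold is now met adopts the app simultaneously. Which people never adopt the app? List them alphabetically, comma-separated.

Ana, Ben, Cal, Eli, Ivy, Jo, Nia

Round 1 — Lee, Mo adopt the app (initial).
Round 2 — checking thresholds:
  Ben: 2 of 7 neighbours < 7, below threshold.
  Ivy: 2 of 7 neighbours < 4, below threshold.
  Jo: 2 of 7 neighbours < 7, below threshold.
  Kai: 2 of 6 neighbours ≥ 2, adopts the app.
  Nia: 1 of 6 neighbours < 5, below threshold.
  Pia: 1 of 2 neighbours ≥ 1, adopts the app.
Round 3 — no new adoptions; cascade stops.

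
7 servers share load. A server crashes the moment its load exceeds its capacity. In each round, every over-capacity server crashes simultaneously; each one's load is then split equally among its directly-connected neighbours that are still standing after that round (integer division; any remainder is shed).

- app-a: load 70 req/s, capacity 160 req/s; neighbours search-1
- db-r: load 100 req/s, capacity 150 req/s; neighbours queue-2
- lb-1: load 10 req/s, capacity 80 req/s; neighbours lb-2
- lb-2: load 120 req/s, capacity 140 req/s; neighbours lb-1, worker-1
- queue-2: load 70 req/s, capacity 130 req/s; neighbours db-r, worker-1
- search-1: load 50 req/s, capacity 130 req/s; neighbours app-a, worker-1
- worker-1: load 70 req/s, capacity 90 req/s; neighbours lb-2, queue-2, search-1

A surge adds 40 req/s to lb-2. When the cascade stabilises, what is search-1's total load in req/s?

125

Round 1 — lb-2 at 160 > 140. lb-2 crashes.
  lb-2 sheds 160 req/s to lb-1, worker-1: 80 each.
    lb-1: 10+80 = 90 > 80
    worker-1: 70+80 = 150 > 90
Round 2 — lb-1, worker-1 crash.
  lb-1 sheds 90 req/s: no online neighbours, lost.
  worker-1 sheds 150 req/s to queue-2, search-1: 75 each.
    queue-2: 70+75 = 145 > 130
    search-1: 50+75 = 125 ≤ 130
Round 3 — queue-2 crashes.
  queue-2 sheds 145 req/s to db-r: 145 each.
    db-r: 100+145 = 245 > 150
Round 4 — db-r crashes.
  db-r sheds 245 req/s: no online neighbours, lost.
No further crashes.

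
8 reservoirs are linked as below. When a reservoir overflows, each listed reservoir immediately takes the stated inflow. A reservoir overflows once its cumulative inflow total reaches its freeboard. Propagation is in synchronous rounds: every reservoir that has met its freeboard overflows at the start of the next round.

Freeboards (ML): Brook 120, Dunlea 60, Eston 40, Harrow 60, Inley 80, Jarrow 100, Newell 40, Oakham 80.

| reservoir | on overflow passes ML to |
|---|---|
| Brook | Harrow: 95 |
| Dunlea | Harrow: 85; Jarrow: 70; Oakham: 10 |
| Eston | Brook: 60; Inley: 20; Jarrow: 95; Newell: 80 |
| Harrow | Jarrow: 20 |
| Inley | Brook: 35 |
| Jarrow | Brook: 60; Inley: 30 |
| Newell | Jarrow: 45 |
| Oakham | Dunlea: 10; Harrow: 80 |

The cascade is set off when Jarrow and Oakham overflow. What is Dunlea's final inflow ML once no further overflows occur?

10

Round 1 — Jarrow, Oakham overflow (initial).
  Brook: +60 → 60 < 120
  Dunlea: +10 → 10 < 60
  Harrow: +80 → 80 ≥ 60
  Inley: +30 → 30 < 80
Round 2 — Harrow overflows.
No further overflows.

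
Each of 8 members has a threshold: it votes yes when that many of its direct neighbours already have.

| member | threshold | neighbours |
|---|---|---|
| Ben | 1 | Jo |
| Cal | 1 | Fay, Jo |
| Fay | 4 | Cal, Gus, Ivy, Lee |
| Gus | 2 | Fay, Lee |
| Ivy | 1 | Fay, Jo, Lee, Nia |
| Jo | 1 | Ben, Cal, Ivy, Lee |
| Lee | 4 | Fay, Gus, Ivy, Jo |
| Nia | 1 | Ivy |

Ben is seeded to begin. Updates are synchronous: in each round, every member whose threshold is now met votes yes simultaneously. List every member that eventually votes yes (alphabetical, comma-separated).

Ben, Cal, Ivy, Jo, Nia

Round 1 — Ben votes yes (initial).
Round 2 — checking thresholds:
  Jo: 1 of 4 neighbours ≥ 1, votes yes.
Round 3 — checking thresholds:
  Cal: 1 of 2 neighbours ≥ 1, votes yes.
  Ivy: 1 of 4 neighbours ≥ 1, votes yes.
  Lee: 1 of 4 neighbours < 4, not yet.
Round 4 — checking thresholds:
  Fay: 2 of 4 neighbours < 4, not yet.
  Lee: 2 of 4 neighbours < 4, not yet.
  Nia: 1 of 1 neighbours ≥ 1, votes yes.
Round 5 — no new yes votes; cascade stops.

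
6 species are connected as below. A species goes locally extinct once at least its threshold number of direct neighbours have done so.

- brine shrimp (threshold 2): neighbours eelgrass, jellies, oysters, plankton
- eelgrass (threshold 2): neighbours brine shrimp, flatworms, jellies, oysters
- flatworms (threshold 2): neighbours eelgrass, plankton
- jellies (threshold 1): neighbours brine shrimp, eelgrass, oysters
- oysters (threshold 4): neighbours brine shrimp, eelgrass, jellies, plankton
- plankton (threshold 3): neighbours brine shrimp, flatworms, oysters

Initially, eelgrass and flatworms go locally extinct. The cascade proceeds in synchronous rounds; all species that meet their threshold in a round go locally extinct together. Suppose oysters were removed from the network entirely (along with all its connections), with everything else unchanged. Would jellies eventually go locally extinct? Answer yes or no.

yes

With oysters removed:
Round 1 — eelgrass, flatworms go locally extinct (initial).
Round 2 — checking thresholds:
  brine shrimp: 1 of 3 neighbours < 2, not yet.
  jellies: 1 of 2 neighbours ≥ 1, goes locally extinct.
  plankton: 1 of 2 neighbours < 3, not yet.
Round 3 — checking thresholds:
  brine shrimp: 2 of 3 neighbours ≥ 2, goes locally extinct.
  plankton: 1 of 2 neighbours < 3, not yet.
Round 4 — no new extinctions; cascade stops.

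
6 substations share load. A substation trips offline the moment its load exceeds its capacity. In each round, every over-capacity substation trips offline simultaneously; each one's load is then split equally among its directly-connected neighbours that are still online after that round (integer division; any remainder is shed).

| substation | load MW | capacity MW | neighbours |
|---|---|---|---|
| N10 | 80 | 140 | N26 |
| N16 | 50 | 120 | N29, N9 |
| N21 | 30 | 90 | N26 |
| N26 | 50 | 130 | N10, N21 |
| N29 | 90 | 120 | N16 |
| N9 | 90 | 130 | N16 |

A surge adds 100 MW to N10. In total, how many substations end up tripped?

Round 1 — N10 at 180 > 140. N10 trips offline.
  N10 sheds 180 MW to N26: 180 each.
    N26: 50+180 = 230 > 130
Round 2 — N26 trips offline.
  N26 sheds 230 MW to N21: 230 each.
    N21: 30+230 = 260 > 90
Round 3 — N21 trips offline.
  N21 sheds 260 MW: no online neighbours, lost.
No further trips.

3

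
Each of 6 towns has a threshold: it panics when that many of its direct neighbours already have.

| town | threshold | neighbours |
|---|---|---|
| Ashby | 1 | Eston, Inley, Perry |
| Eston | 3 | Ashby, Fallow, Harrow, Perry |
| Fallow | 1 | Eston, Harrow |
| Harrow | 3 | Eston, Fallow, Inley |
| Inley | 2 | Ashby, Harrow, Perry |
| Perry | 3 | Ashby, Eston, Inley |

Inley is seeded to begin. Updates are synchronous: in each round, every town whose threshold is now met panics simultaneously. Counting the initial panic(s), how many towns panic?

2

Round 1 — Inley panics (initial).
Round 2 — checking thresholds:
  Ashby: 1 of 3 neighbours ≥ 1, panics.
  Harrow: 1 of 3 neighbours < 3, holds.
  Perry: 1 of 3 neighbours < 3, holds.
Round 3 — no new panics; cascade stops.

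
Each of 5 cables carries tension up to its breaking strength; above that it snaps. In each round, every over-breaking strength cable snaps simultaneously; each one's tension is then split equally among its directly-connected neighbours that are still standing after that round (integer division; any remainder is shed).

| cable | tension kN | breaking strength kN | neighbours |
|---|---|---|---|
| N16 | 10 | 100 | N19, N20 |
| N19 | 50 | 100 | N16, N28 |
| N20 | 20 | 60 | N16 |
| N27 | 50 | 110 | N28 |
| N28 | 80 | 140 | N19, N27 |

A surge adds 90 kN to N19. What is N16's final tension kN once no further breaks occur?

80

Round 1 — N19 at 140 > 100. N19 snaps.
  N19 sheds 140 kN to N16, N28: 70 each.
    N16: 10+70 = 80 ≤ 100
    N28: 80+70 = 150 > 140
Round 2 — N28 snaps.
  N28 sheds 150 kN to N27: 150 each.
    N27: 50+150 = 200 > 110
Round 3 — N27 snaps.
  N27 sheds 200 kN: no online neighbours, lost.
No further breaks.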